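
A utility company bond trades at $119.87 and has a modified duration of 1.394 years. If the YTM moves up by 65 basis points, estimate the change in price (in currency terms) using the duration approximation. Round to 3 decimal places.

Duration approximation: ΔP/P ≈ -D_mod · Δy = -1.394 × (+0.0065) = -0.009061.
ΔP ≈ 119.87 × (-0.009061) = -1.08614207.

-$1.086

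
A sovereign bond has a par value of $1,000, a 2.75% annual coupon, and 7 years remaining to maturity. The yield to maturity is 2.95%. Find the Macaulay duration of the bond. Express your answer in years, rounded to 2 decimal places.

Periodic yield y = 0.0295. Discount each cash flow and weight by its year:
  t   CF        PV=CF/(1+0.0295)^t    t·PV
  1        27.50        26.7120        26.7120
  2        27.50        25.9466        51.8931
  3        27.50        25.2031        75.6092
  4        27.50        24.4809        97.9236
  5        27.50        23.7794       118.8970
  6        27.50        23.0980       138.5881
  7     1,027.50       838.2960     5,868.0717
  Σ                    987.5159     6,377.6948
Price P = Σ PV = 987.5159.
Macaulay duration = Σ(t·PV) / P = 6,377.6948 / 987.5159 = 6.45832 years.

6.46 years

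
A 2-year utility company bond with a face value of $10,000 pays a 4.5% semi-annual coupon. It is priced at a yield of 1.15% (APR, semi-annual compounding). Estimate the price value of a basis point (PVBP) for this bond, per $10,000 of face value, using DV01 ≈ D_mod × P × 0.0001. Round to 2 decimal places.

Periodic yield y = 0.00575.
  t   CF        PV=CF/(1+0.00575)^t    t·PV
  1       225.00       223.7136       223.7136
  2       225.00       222.4346       444.8693
  3       225.00       221.1630       663.4889
  4    10,225.00     9,993.1672    39,972.6686
  Σ                 10,660.4784    41,304.7404
P = 10,660.4784; D_Mac = 3.87457 half-year periods = 1.93728 yrs; D_mod = 1.92621 yrs.
DV01 ≈ 1.92621 × 10,660.4784 × 0.0001 = 2.053430.

$2.05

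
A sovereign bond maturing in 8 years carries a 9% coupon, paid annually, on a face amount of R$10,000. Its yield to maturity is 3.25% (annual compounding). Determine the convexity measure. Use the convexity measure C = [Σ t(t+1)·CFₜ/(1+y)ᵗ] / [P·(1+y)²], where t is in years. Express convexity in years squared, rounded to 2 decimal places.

49.24

With y = 0.0325:
  t   CF        PV=CF/(1+0.0325)^t    t·PV        t(t+1)·PV
  1       900.00       871.6707       871.6707       1,743.3414
  2       900.00       844.2331     1,688.4663       5,065.3988
  3       900.00       817.6592     2,452.9776       9,811.9104
  4       900.00       791.9217     3,167.6870      15,838.4349
  5       900.00       766.9944     3,834.9721      23,009.8328
  6       900.00       742.8517     4,457.1105      31,199.7733
  7       900.00       719.4690     5,036.2830      40,290.2641
  8    10,900.00     8,439.2920    67,514.3362     607,629.0262
  Σ                 13,994.0920    89,023.5034     734,587.9818
P = 13,994.0920.
Convexity = Σ t(t+1)·PV / [P·(1+y)²] = 734,587.9818 / (13,994.0920 × 1.066056) = 49.24011.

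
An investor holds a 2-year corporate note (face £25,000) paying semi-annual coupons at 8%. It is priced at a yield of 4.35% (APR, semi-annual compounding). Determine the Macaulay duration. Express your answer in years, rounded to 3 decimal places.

1.892 years

Periodic yield y = 0.02175. Discount each cash flow and weight by its period:
  t   CF        PV=CF/(1+0.02175)^t    t·PV
  1     1,000.00       978.7130       978.7130
  2     1,000.00       957.8791     1,915.7582
  3     1,000.00       937.4887     2,812.4662
  4    26,000.00    23,855.8427    95,423.3708
  Σ                 26,729.9236   101,130.3083
Price P = Σ PV = 26,729.9236.
Macaulay duration = Σ(t·PV) / P = 101,130.3083 / 26,729.9236 = 3.78341 half-year periods.
In years: 3.78341 / 2 = 1.89171 years.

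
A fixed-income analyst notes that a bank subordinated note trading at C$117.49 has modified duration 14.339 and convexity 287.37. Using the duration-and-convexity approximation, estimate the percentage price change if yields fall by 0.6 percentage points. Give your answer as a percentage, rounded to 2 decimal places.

+9.12%

Duration effect: -D_mod·Δy = -14.339 × (-0.006) = +0.086034
Convexity effect: ½·C·(Δy)² = 0.5 × 287.37 × (-0.006)² = +0.00517266
ΔP/P ≈ +0.086034 + 0.00517266 = +0.09120666
= +9.120666%.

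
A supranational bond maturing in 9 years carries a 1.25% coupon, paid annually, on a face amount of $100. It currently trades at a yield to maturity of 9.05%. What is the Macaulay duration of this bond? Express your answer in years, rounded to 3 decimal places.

Periodic yield y = 0.0905. Discount each cash flow and weight by its year:
  t   CF        PV=CF/(1+0.0905)^t    t·PV
  1         1.25         1.1463         1.1463
  2         1.25         1.0511         2.1023
  3         1.25         0.9639         2.8917
  4         1.25         0.8839         3.5356
  5         1.25         0.8106         4.0528
  6         1.25         0.7433         4.4597
  7         1.25         0.6816         4.7712
  8         1.25         0.6250         5.0003
  9       101.25        46.4263       417.8366
  Σ                     53.3320       445.7965
Price P = Σ PV = 53.3320.
Macaulay duration = Σ(t·PV) / P = 445.7965 / 53.3320 = 8.35890 years.

8.359 years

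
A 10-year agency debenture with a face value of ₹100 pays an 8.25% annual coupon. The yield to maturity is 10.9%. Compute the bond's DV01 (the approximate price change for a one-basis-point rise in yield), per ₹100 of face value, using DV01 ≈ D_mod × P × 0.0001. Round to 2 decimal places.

Periodic yield y = 0.109.
  t   CF        PV=CF/(1+0.109)^t    t·PV
  1         8.25         7.4391         7.4391
  2         8.25         6.7080        13.4159
  3         8.25         6.0487        18.1460
  4         8.25         5.4542        21.8166
  5         8.25         4.9181        24.5904
  6         8.25         4.4347        26.6082
  7         8.25         3.9988        27.9918
  8         8.25         3.6058        28.8464
  9         8.25         3.2514        29.2626
  10      108.25        38.4691       384.6914
  Σ                     84.3279       582.8085
P = 84.3279; D_Mac = 6.91122 yrs; D_mod = 6.23194 yrs.
DV01 ≈ 6.23194 × 84.3279 × 0.0001 = 0.052553.

₹0.05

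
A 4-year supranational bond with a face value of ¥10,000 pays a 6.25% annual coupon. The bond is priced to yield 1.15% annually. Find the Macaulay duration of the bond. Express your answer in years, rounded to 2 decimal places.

Periodic yield y = 0.0115. Discount each cash flow and weight by its year:
  t   CF        PV=CF/(1+0.0115)^t    t·PV
  1       625.00       617.8942       617.8942
  2       625.00       610.8692     1,221.7384
  3       625.00       603.9241     1,811.7723
  4    10,625.00    10,149.9848    40,599.9391
  Σ                 11,982.6723    44,251.3440
Price P = Σ PV = 11,982.6723.
Macaulay duration = Σ(t·PV) / P = 44,251.3440 / 11,982.6723 = 3.69294 years.

3.69 years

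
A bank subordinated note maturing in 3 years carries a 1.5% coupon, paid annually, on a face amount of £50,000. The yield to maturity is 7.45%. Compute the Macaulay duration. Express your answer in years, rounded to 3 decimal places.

Periodic yield y = 0.0745. Discount each cash flow and weight by its year:
  t   CF        PV=CF/(1+0.0745)^t    t·PV
  1       750.00       697.9991       697.9991
  2       750.00       649.6036     1,299.2072
  3    50,750.00    40,908.8044   122,726.4132
  Σ                 42,256.4071   124,723.6195
Price P = Σ PV = 42,256.4071.
Macaulay duration = Σ(t·PV) / P = 124,723.6195 / 42,256.4071 = 2.95159 years.

2.952 years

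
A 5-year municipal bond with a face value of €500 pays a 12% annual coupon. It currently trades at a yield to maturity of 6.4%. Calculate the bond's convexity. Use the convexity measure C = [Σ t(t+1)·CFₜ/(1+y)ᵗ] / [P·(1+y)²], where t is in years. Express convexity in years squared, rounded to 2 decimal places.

20.46

With y = 0.064:
  t   CF        PV=CF/(1+0.064)^t    t·PV        t(t+1)·PV
  1        60.00        56.3910        56.3910         112.7820
  2        60.00        52.9990       105.9981         317.9942
  3        60.00        49.8111       149.4334         597.7335
  4        60.00        46.8150       187.2599         936.2994
  5       560.00       410.6576     2,053.2881      12,319.7286
  Σ                    616.6737     2,552.3704      14,284.5377
P = 616.6737.
Convexity = Σ t(t+1)·PV / [P·(1+y)²] = 14,284.5377 / (616.6737 × 1.132096) = 20.46103.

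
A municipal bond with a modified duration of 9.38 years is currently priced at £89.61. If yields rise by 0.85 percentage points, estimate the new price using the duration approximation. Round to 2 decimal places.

Duration approximation: ΔP/P ≈ -D_mod · Δy = -9.38 × (+0.0085) = -0.079730.
New price ≈ 89.61 × (1 - 0.079730) = 82.4653947.

£82.47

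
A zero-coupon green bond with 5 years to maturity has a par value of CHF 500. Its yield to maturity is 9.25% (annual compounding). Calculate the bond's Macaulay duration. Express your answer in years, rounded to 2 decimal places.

5.00 years

A zero-coupon bond has a single cash flow at maturity, so its Macaulay duration equals its maturity: 5 years.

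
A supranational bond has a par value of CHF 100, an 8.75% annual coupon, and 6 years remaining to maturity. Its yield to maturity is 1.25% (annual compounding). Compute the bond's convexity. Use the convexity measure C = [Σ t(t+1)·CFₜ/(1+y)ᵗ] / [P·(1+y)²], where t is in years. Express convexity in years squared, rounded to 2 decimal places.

32.87

With y = 0.0125:
  t   CF        PV=CF/(1+0.0125)^t    t·PV        t(t+1)·PV
  1         8.75         8.6420         8.6420          17.2840
  2         8.75         8.5353        17.0706          51.2117
  3         8.75         8.4299        25.2897         101.1589
  4         8.75         8.3258        33.3033         166.5167
  5         8.75         8.2230        41.1152         246.6915
  6       108.75       100.9390       605.6341       4,239.4387
  Σ                    143.0951       731.0550       4,822.3016
P = 143.0951.
Convexity = Σ t(t+1)·PV / [P·(1+y)²] = 4,822.3016 / (143.0951 × 1.025156) = 32.87302.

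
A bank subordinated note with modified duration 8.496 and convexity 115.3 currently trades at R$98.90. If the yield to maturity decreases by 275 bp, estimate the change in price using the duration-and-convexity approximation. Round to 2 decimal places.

+R$27.42

Duration effect: -D_mod·Δy = -8.496 × (-0.0275) = +0.233640
Convexity effect: ½·C·(Δy)² = 0.5 × 115.3 × (-0.0275)² = +0.0435978125
ΔP/P ≈ +0.233640 + 0.0435978125 = +0.2772378125
ΔP ≈ 98.90 × (+0.2772378125) = +27.41881965625.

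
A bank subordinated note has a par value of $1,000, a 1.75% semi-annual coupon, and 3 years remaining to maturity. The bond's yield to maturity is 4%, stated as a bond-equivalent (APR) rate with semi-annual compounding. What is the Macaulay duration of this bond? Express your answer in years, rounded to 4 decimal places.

2.9331 years

Periodic yield y = 0.02. Discount each cash flow and weight by its period:
  t   CF        PV=CF/(1+0.02)^t    t·PV
  1         8.75         8.5784         8.5784
  2         8.75         8.4102        16.8205
  3         8.75         8.2453        24.7360
  4         8.75         8.0836        32.3346
  5         8.75         7.9251        39.6257
  6     1,008.75       895.7411     5,374.4468
  Σ                    936.9839     5,496.5419
Price P = Σ PV = 936.9839.
Macaulay duration = Σ(t·PV) / P = 5,496.5419 / 936.9839 = 5.86621 half-year periods.
In years: 5.86621 / 2 = 2.93310 years.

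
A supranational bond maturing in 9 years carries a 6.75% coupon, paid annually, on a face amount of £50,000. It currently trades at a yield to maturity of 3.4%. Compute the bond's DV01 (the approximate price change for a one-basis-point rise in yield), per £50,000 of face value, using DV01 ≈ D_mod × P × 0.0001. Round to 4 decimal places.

Periodic yield y = 0.034.
  t   CF        PV=CF/(1+0.034)^t    t·PV
  1     3,375.00     3,264.0232     3,264.0232
  2     3,375.00     3,156.6956     6,313.3911
  3     3,375.00     3,052.8971     9,158.6912
  4     3,375.00     2,952.5117    11,810.0467
  5     3,375.00     2,855.4271    14,277.1357
  6     3,375.00     2,761.5350    16,569.2097
  7     3,375.00     2,670.7301    18,695.1109
  8     3,375.00     2,582.9112    20,663.2892
  9    53,375.00    39,505.0885   355,545.7966
  Σ                 62,801.8194   456,296.6944
P = 62,801.8194; D_Mac = 7.26566 yrs; D_mod = 7.02675 yrs.
DV01 ≈ 7.02675 × 62,801.8194 × 0.0001 = 44.129274.

£44.1293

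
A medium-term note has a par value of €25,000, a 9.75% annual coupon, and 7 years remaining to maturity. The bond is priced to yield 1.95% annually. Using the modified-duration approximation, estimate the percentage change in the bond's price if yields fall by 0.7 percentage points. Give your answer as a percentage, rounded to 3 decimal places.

+3.919%

Periodic yield y = 0.0195. Modified duration first:
  t   CF        PV=CF/(1+0.0195)^t    t·PV
  1     2,437.50     2,390.8779     2,390.8779
  2     2,437.50     2,345.1475     4,690.2950
  3     2,437.50     2,300.2918     6,900.8754
  4     2,437.50     2,256.2941     9,025.1763
  5     2,437.50     2,213.1379    11,065.6895
  6     2,437.50     2,170.8072    13,024.8429
  7    27,437.50    23,968.1176   167,776.8232
  Σ                 37,644.6739   214,874.5802
P = 37,644.6739; D_Mac = 5.70797 yrs; D_mod = 5.70797/(1+0.0195) = 5.59879 yrs.
ΔP/P ≈ -D_mod · Δy = -5.59879 × (-0.007) = +0.039192 = +3.9192%.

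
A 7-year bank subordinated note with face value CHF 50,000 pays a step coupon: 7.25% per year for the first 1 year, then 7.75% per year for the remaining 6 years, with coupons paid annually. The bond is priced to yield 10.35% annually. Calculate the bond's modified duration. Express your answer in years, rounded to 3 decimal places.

Periodic yield y = 0.1035. First find Macaulay duration:
  t   CF        PV=CF/(1+0.1035)^t    t·PV
  1     3,625.00     3,285.0023     3,285.0023
  2     3,875.00     3,182.1968     6,364.3936
  3     3,875.00     2,883.7307     8,651.1920
  4     3,875.00     2,613.2584    10,453.0336
  5     3,875.00     2,368.1544    11,840.7721
  6     3,875.00     2,146.0394    12,876.2361
  7    53,875.00    27,038.3958   189,268.7704
  Σ                 43,516.7777   242,739.4001
P = 43,516.7777; Macaulay duration = 242,739.4001 / 43,516.7777 = 5.57806 years.
Modified duration = D_Mac / (1 + y) = 5.57806 / 1.1035 = 5.05488 years.

5.055 years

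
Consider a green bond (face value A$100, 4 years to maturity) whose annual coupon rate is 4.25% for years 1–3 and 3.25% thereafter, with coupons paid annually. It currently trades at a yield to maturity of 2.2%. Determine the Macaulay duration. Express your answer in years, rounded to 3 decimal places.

3.770 years

Periodic yield y = 0.022. Discount each cash flow and weight by its year:
  t   CF        PV=CF/(1+0.022)^t    t·PV
  1         4.25         4.1585         4.1585
  2         4.25         4.0690         8.1380
  3         4.25         3.9814        11.9442
  4       103.25        94.6426       378.5702
  Σ                    106.8515       402.8110
Price P = Σ PV = 106.8515.
Macaulay duration = Σ(t·PV) / P = 402.8110 / 106.8515 = 3.76982 years.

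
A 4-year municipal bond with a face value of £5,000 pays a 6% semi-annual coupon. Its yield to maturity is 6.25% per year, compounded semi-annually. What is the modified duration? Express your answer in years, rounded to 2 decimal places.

3.50 years

Periodic yield y = 0.03125. First find Macaulay duration:
  t   CF        PV=CF/(1+0.03125)^t    t·PV
  1       150.00       145.4545       145.4545
  2       150.00       141.0468       282.0937
  3       150.00       136.7727       410.3181
  4       150.00       132.6281       530.5122
  5       150.00       128.6090       643.0451
  6       150.00       124.7118       748.2707
  7       150.00       120.9326       846.5285
  8     5,150.00     4,026.2018    32,209.6142
  Σ                  4,956.3574    35,815.8370
P = 4,956.3574; Macaulay duration = 35,815.8370 / 4,956.3574 = 7.22624 half-year periods = 3.61312 years.
Modified duration = D_Mac / (1 + y) = 3.61312 / 1.03125 = 3.50363 years.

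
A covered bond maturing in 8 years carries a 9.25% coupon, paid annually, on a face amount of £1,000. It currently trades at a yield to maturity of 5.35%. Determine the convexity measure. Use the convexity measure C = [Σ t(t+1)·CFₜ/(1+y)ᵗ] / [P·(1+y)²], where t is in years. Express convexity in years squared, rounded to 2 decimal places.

With y = 0.0535:
  t   CF        PV=CF/(1+0.0535)^t    t·PV        t(t+1)·PV
  1        92.50        87.8026        87.8026         175.6051
  2        92.50        83.3437       166.6874         500.0621
  3        92.50        79.1112       237.3337         949.3347
  4        92.50        75.0937       300.3748       1,501.8742
  5        92.50        71.2802       356.4011       2,138.4066
  6        92.50        67.6604       405.9623       2,841.7364
  7        92.50        64.2244       449.5707       3,596.5656
  8     1,092.50       720.0209     5,760.1675      51,841.5076
  Σ                  1,248.5371     7,764.3001      63,545.0922
P = 1,248.5371.
Convexity = Σ t(t+1)·PV / [P·(1+y)²] = 63,545.0922 / (1,248.5371 × 1.109862) = 45.85762.

45.86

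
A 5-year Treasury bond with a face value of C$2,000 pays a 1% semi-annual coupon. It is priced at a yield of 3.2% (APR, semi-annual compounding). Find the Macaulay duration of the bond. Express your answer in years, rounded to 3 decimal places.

Periodic yield y = 0.016. Discount each cash flow and weight by its period:
  t   CF        PV=CF/(1+0.016)^t    t·PV
  1        10.00         9.8425         9.8425
  2        10.00         9.6875        19.3750
  3        10.00         9.5350        28.6049
  4        10.00         9.3848        37.5392
  5        10.00         9.2370        46.1851
  6        10.00         9.0915        54.5493
  7        10.00         8.9484        62.6386
  8        10.00         8.8075        70.4596
  9        10.00         8.6688        78.0188
  10    2,010.00     1,714.9797    17,149.7968
  Σ                  1,798.1826    17,557.0098
Price P = Σ PV = 1,798.1826.
Macaulay duration = Σ(t·PV) / P = 17,557.0098 / 1,798.1826 = 9.76375 half-year periods.
In years: 9.76375 / 2 = 4.88188 years.

4.882 years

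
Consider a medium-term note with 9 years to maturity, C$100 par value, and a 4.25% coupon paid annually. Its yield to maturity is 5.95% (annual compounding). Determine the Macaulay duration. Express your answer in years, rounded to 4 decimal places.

Periodic yield y = 0.0595. Discount each cash flow and weight by its year:
  t   CF        PV=CF/(1+0.0595)^t    t·PV
  1         4.25         4.0113         4.0113
  2         4.25         3.7861         7.5721
  3         4.25         3.5734        10.7203
  4         4.25         3.3728        13.4910
  5         4.25         3.1833        15.9167
  6         4.25         3.0046        18.0275
  7         4.25         2.8358        19.8509
  8         4.25         2.6766        21.4127
  9       104.25        61.9680       557.7119
  Σ                     88.4119       668.7145
Price P = Σ PV = 88.4119.
Macaulay duration = Σ(t·PV) / P = 668.7145 / 88.4119 = 7.56362 years.

7.5636 years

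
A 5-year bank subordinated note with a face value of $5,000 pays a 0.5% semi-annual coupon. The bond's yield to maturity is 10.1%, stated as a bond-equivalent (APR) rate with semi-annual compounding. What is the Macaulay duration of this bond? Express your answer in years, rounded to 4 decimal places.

Periodic yield y = 0.0505. Discount each cash flow and weight by its period:
  t   CF        PV=CF/(1+0.0505)^t    t·PV
  1        12.50        11.8991        11.8991
  2        12.50        11.3271        22.6542
  3        12.50        10.7826        32.3477
  4        12.50        10.2642        41.0569
  5        12.50         9.7708        48.8540
  6        12.50         9.3011        55.8065
  7        12.50         8.8540        61.9777
  8        12.50         8.4283        67.4266
  9        12.50         8.0232        72.2084
  10    5,012.50     3,062.6250    30,626.2496
  Σ                  3,151.2752    31,040.4807
Price P = Σ PV = 3,151.2752.
Macaulay duration = Σ(t·PV) / P = 31,040.4807 / 3,151.2752 = 9.85013 half-year periods.
In years: 9.85013 / 2 = 4.92507 years.

4.9251 years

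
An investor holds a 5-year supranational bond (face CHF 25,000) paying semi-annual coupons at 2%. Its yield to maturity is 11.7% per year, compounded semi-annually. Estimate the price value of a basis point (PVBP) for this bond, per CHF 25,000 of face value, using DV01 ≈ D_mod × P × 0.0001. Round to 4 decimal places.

CHF 7.1288

Periodic yield y = 0.0585.
  t   CF        PV=CF/(1+0.0585)^t    t·PV
  1       250.00       236.1833       236.1833
  2       250.00       223.1302       446.2603
  3       250.00       210.7985       632.3954
  4       250.00       199.1483       796.5931
  5       250.00       188.1420       940.7099
  6       250.00       177.7440     1,066.4637
  7       250.00       167.9206     1,175.4442
  8       250.00       158.6401     1,269.1212
  9       250.00       149.8726     1,348.8534
  10   25,250.00    14,300.5506   143,005.5060
  Σ                 16,012.1300   150,917.5304
P = 16,012.1300; D_Mac = 9.42520 half-year periods = 4.71260 yrs; D_mod = 4.45215 yrs.
DV01 ≈ 4.45215 × 16,012.1300 × 0.0001 = 7.128839.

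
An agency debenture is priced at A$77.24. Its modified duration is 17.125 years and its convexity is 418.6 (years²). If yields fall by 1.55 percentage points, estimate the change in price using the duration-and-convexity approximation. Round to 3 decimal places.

+A$24.386

Duration effect: -D_mod·Δy = -17.125 × (-0.0155) = +0.2654375
Convexity effect: ½·C·(Δy)² = 0.5 × 418.6 × (-0.0155)² = +0.050284325
ΔP/P ≈ +0.2654375 + 0.050284325 = +0.315721825
ΔP ≈ 77.24 × (+0.315721825) = +24.386353763.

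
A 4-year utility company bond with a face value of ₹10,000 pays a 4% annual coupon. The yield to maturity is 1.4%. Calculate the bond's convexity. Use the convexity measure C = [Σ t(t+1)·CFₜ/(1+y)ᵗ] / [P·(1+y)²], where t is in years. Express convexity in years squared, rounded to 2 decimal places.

18.07

With y = 0.014:
  t   CF        PV=CF/(1+0.014)^t    t·PV        t(t+1)·PV
  1       400.00       394.4773       394.4773         788.9546
  2       400.00       389.0309       778.0618       2,334.1853
  3       400.00       383.6597     1,150.9790       4,603.9158
  4    10,400.00     9,837.4269    39,349.7077     196,748.5385
  Σ                 11,004.5948    41,673.2257     204,475.5942
P = 11,004.5948.
Convexity = Σ t(t+1)·PV / [P·(1+y)²] = 204,475.5942 / (11,004.5948 × 1.028196) = 18.07139.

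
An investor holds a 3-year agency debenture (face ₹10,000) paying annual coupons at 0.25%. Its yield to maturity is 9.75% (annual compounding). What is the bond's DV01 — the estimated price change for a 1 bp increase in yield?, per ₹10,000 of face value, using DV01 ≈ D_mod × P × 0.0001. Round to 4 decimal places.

Periodic yield y = 0.0975.
  t   CF        PV=CF/(1+0.0975)^t    t·PV
  1        25.00        22.7790        22.7790
  2        25.00        20.7554        41.5108
  3    10,025.00     7,583.5193    22,750.5578
  Σ                  7,627.0537    22,814.8476
P = 7,627.0537; D_Mac = 2.99131 yrs; D_mod = 2.72556 yrs.
DV01 ≈ 2.72556 × 7,627.0537 × 0.0001 = 2.078802.

₹2.0788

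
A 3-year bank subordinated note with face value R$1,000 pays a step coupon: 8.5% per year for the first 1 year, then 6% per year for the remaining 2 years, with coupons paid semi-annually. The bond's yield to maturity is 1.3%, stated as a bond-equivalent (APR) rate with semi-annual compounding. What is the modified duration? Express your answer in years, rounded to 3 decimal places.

2.744 years

Periodic yield y = 0.0065. First find Macaulay duration:
  t   CF        PV=CF/(1+0.0065)^t    t·PV
  1        42.50        42.2255        42.2255
  2        42.50        41.9528        83.9057
  3        30.00        29.4225        88.2676
  4        30.00        29.2325       116.9300
  5        30.00        29.0437       145.2186
  6     1,030.00       990.7283     5,944.3695
  Σ                  1,162.6054     6,420.9170
P = 1,162.6054; Macaulay duration = 6,420.9170 / 1,162.6054 = 5.52287 half-year periods = 2.76143 years.
Modified duration = D_Mac / (1 + y) = 2.76143 / 1.0065 = 2.74360 years.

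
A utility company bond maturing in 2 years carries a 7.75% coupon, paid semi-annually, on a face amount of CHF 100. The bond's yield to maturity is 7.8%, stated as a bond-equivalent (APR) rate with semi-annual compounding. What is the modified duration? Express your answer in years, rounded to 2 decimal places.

Periodic yield y = 0.039. First find Macaulay duration:
  t   CF        PV=CF/(1+0.039)^t    t·PV
  1        3.875         3.7295         3.7295
  2        3.875         3.5896         7.1791
  3        3.875         3.4548        10.3645
  4      103.875        89.1351       356.5405
  Σ                     99.9090       377.8136
P = 99.9090; Macaulay duration = 377.8136 / 99.9090 = 3.78158 half-year periods = 1.89079 years.
Modified duration = D_Mac / (1 + y) = 1.89079 / 1.039 = 1.81982 years.

1.82 years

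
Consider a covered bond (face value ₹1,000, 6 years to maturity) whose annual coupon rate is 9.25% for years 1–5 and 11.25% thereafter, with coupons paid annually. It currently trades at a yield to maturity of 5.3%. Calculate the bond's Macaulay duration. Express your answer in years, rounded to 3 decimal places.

4.984 years

Periodic yield y = 0.053. Discount each cash flow and weight by its year:
  t   CF        PV=CF/(1+0.053)^t    t·PV
  1        92.50        87.8443        87.8443
  2        92.50        83.4228       166.8457
  3        92.50        79.2240       237.6719
  4        92.50        75.2364       300.9458
  5        92.50        71.4496       357.2481
  6     1,112.50       816.0745     4,896.4468
  Σ                  1,213.2516     6,047.0025
Price P = Σ PV = 1,213.2516.
Macaulay duration = Σ(t·PV) / P = 6,047.0025 / 1,213.2516 = 4.98413 years.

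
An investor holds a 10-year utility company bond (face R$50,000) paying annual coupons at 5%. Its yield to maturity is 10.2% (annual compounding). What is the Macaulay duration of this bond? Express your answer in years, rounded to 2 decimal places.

Periodic yield y = 0.102. Discount each cash flow and weight by its year:
  t   CF        PV=CF/(1+0.102)^t    t·PV
  1     2,500.00     2,268.6025     2,268.6025
  2     2,500.00     2,058.6230     4,117.2460
  3     2,500.00     1,868.0789     5,604.2368
  4     2,500.00     1,695.1715     6,780.6858
  5     2,500.00     1,538.2681     7,691.3405
  6     2,500.00     1,395.8876     8,375.3255
  7     2,500.00     1,266.6856     8,866.7995
  8     2,500.00     1,149.4425     9,195.5400
  9     2,500.00     1,043.0513     9,387.4615
  10   52,500.00    19,876.6577   198,766.5768
  Σ                 34,160.4687   261,053.8149
Price P = Σ PV = 34,160.4687.
Macaulay duration = Σ(t·PV) / P = 261,053.8149 / 34,160.4687 = 7.64199 years.

7.64 years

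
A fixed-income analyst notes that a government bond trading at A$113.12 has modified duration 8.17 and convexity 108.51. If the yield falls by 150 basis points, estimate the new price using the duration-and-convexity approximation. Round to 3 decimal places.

Duration effect: -D_mod·Δy = -8.17 × (-0.015) = +0.122550
Convexity effect: ½·C·(Δy)² = 0.5 × 108.51 × (-0.015)² = +0.012207375
ΔP/P ≈ +0.122550 + 0.012207375 = +0.134757375
New price ≈ 113.12 × (1 + 0.134757375) = 128.36375426.

A$128.364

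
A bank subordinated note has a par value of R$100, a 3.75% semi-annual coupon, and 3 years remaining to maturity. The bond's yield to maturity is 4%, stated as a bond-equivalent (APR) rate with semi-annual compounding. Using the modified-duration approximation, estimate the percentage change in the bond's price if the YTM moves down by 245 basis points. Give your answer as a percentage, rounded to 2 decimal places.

Periodic yield y = 0.02. Modified duration first:
  t   CF        PV=CF/(1+0.02)^t    t·PV
  1        1.875         1.8382         1.8382
  2        1.875         1.8022         3.6044
  3        1.875         1.7669         5.3006
  4        1.875         1.7322         6.9288
  5        1.875         1.6982         8.4912
  6      101.875        90.4621       542.7725
  Σ                     99.2998       568.9358
P = 99.2998; D_Mac = 5.72947 half-year periods = 2.86474 yrs; D_mod = 2.86474/(1+0.02) = 2.80857 yrs.
ΔP/P ≈ -D_mod · Δy = -2.80857 × (-0.0245) = +0.068810 = +6.8810%.

+6.88%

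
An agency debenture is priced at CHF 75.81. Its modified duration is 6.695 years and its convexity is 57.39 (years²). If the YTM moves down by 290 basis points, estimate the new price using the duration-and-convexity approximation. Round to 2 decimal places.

CHF 92.36

Duration effect: -D_mod·Δy = -6.695 × (-0.029) = +0.194155
Convexity effect: ½·C·(Δy)² = 0.5 × 57.39 × (-0.029)² = +0.024132495
ΔP/P ≈ +0.194155 + 0.024132495 = +0.218287495
New price ≈ 75.81 × (1 + 0.218287495) = 92.35837499595.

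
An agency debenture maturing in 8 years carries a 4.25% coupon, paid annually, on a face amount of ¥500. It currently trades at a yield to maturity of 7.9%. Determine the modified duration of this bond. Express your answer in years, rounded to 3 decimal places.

6.293 years

Periodic yield y = 0.079. First find Macaulay duration:
  t   CF        PV=CF/(1+0.079)^t    t·PV
  1        21.25        19.6942        19.6942
  2        21.25        18.2522        36.5045
  3        21.25        16.9159        50.7476
  4        21.25        15.6774        62.7095
  5        21.25        14.5295        72.6477
  6        21.25        13.4657        80.7944
  7        21.25        12.4798        87.3588
  8       521.25       283.7099     2,269.6793
  Σ                    394.7247     2,680.1360
P = 394.7247; Macaulay duration = 2,680.1360 / 394.7247 = 6.78989 years.
Modified duration = D_Mac / (1 + y) = 6.78989 / 1.079 = 6.29276 years.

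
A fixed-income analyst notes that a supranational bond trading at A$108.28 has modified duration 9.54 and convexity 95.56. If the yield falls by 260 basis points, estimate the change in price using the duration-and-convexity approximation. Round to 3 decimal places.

Duration effect: -D_mod·Δy = -9.54 × (-0.026) = +0.248040
Convexity effect: ½·C·(Δy)² = 0.5 × 95.56 × (-0.026)² = +0.03229928
ΔP/P ≈ +0.248040 + 0.03229928 = +0.28033928
ΔP ≈ 108.28 × (+0.28033928) = +30.3551372384.

+A$30.355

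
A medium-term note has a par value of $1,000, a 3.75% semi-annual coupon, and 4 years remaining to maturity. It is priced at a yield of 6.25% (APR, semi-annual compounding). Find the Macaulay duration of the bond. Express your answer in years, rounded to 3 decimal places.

3.737 years

Periodic yield y = 0.03125. Discount each cash flow and weight by its period:
  t   CF        PV=CF/(1+0.03125)^t    t·PV
  1        18.75        18.1818        18.1818
  2        18.75        17.6309        35.2617
  3        18.75        17.0966        51.2898
  4        18.75        16.5785        66.3140
  5        18.75        16.0761        80.3806
  6        18.75        15.5890        93.5338
  7        18.75        15.1166       105.8161
  8     1,018.75       796.4453     6,371.5620
  Σ                    912.7147     6,822.3399
Price P = Σ PV = 912.7147.
Macaulay duration = Σ(t·PV) / P = 6,822.3399 / 912.7147 = 7.47478 half-year periods.
In years: 7.47478 / 2 = 3.73739 years.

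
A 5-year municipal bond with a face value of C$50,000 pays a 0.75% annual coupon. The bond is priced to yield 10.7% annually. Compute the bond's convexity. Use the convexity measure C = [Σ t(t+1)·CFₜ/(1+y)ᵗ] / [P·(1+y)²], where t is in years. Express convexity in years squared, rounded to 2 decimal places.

23.85

With y = 0.107:
  t   CF        PV=CF/(1+0.107)^t    t·PV        t(t+1)·PV
  1       375.00       338.7534       338.7534         677.5068
  2       375.00       306.0103       612.0206       1,836.0617
  3       375.00       276.4321       829.2962       3,317.1847
  4       375.00       249.7128       998.8512       4,994.2558
  5    50,375.00    30,302.3950   151,511.9749     909,071.8494
  Σ                 31,473.3035   154,290.8962     919,896.8583
P = 31,473.3035.
Convexity = Σ t(t+1)·PV / [P·(1+y)²] = 919,896.8583 / (31,473.3035 × 1.225449) = 23.85072.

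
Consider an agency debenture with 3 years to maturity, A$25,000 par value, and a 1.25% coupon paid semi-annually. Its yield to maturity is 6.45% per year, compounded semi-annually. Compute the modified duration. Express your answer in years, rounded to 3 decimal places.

Periodic yield y = 0.03225. First find Macaulay duration:
  t   CF        PV=CF/(1+0.03225)^t    t·PV
  1       156.25       151.3684       151.3684
  2       156.25       146.6393       293.2785
  3       156.25       142.0579       426.1737
  4       156.25       137.6197       550.4786
  5       156.25       133.3201       666.6004
  6    25,156.25    20,793.9288   124,763.5729
  Σ                 21,504.9341   126,851.4724
P = 21,504.9341; Macaulay duration = 126,851.4724 / 21,504.9341 = 5.89871 half-year periods = 2.94936 years.
Modified duration = D_Mac / (1 + y) = 2.94936 / 1.03225 = 2.85721 years.

2.857 years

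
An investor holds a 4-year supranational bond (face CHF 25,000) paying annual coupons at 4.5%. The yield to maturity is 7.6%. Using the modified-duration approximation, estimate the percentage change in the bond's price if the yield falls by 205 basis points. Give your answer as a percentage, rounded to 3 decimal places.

+7.112%

Periodic yield y = 0.076. Modified duration first:
  t   CF        PV=CF/(1+0.076)^t    t·PV
  1     1,125.00     1,045.5390     1,045.5390
  2     1,125.00       971.6906     1,943.3811
  3     1,125.00       903.0581     2,709.1744
  4    26,125.00    19,489.7924    77,959.1697
  Σ                 22,410.0801    83,657.2643
P = 22,410.0801; D_Mac = 3.73302 yrs; D_mod = 3.73302/(1+0.076) = 3.46935 yrs.
ΔP/P ≈ -D_mod · Δy = -3.46935 × (-0.0205) = +0.071122 = +7.1122%.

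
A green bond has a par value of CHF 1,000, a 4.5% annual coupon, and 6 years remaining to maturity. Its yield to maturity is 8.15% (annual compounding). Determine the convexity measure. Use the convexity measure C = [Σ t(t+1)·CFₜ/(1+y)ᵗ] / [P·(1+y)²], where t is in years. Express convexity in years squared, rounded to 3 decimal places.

30.560

With y = 0.0815:
  t   CF        PV=CF/(1+0.0815)^t    t·PV        t(t+1)·PV
  1        45.00        41.6089        41.6089          83.2178
  2        45.00        38.4733        76.9466         230.8398
  3        45.00        35.5740       106.7221         426.8882
  4        45.00        32.8932       131.5729         657.8644
  5        45.00        30.4144       152.0722         912.4333
  6     1,045.00       653.0661     3,918.3967      27,428.7767
  Σ                    832.0300     4,427.3193      29,740.0203
P = 832.0300.
Convexity = Σ t(t+1)·PV / [P·(1+y)²] = 29,740.0203 / (832.0300 × 1.169642) = 30.55971.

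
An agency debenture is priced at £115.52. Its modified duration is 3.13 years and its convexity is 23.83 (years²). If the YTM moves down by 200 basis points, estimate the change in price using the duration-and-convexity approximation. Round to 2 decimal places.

+£7.78

Duration effect: -D_mod·Δy = -3.13 × (-0.02) = +0.062600
Convexity effect: ½·C·(Δy)² = 0.5 × 23.83 × (-0.02)² = +0.0047660
ΔP/P ≈ +0.062600 + 0.0047660 = +0.067366
ΔP ≈ 115.52 × (+0.067366) = +7.78212032.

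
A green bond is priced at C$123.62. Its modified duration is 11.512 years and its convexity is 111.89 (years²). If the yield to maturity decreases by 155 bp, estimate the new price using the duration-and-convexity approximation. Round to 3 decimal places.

C$147.340

Duration effect: -D_mod·Δy = -11.512 × (-0.0155) = +0.178436
Convexity effect: ½·C·(Δy)² = 0.5 × 111.89 × (-0.0155)² = +0.01344078625
ΔP/P ≈ +0.178436 + 0.01344078625 = +0.19187678625
New price ≈ 123.62 × (1 + 0.19187678625) = 147.339808316225.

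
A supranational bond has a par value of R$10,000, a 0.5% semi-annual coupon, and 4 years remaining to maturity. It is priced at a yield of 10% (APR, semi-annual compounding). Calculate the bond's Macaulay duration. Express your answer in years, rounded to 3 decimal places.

Periodic yield y = 0.05. Discount each cash flow and weight by its period:
  t   CF        PV=CF/(1+0.05)^t    t·PV
  1        25.00        23.8095        23.8095
  2        25.00        22.6757        45.3515
  3        25.00        21.5959        64.7878
  4        25.00        20.5676        82.2702
  5        25.00        19.5882        97.9408
  6        25.00        18.6554       111.9323
  7        25.00        17.7670       124.3692
  8    10,025.00     6,785.3146    54,282.5168
  Σ                  6,929.9739    54,832.9782
Price P = Σ PV = 6,929.9739.
Macaulay duration = Σ(t·PV) / P = 54,832.9782 / 6,929.9739 = 7.91244 half-year periods.
In years: 7.91244 / 2 = 3.95622 years.

3.956 years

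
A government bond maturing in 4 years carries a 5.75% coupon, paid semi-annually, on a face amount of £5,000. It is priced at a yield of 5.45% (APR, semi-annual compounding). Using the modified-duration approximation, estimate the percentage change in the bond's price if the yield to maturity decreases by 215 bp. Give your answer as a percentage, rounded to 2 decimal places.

Periodic yield y = 0.02725. Modified duration first:
  t   CF        PV=CF/(1+0.02725)^t    t·PV
  1       143.75       139.9367       139.9367
  2       143.75       136.2246       272.4492
  3       143.75       132.6110       397.8329
  4       143.75       129.0932       516.3727
  5       143.75       125.6687       628.3435
  6       143.75       122.3351       734.0104
  7       143.75       119.0899       833.6291
  8     5,143.75     4,148.3047    33,186.4379
  Σ                  5,053.2638    36,709.0123
P = 5,053.2638; D_Mac = 7.26442 half-year periods = 3.63221 yrs; D_mod = 3.63221/(1+0.02725) = 3.53586 yrs.
ΔP/P ≈ -D_mod · Δy = -3.53586 × (-0.0215) = +0.076021 = +7.6021%.

+7.60%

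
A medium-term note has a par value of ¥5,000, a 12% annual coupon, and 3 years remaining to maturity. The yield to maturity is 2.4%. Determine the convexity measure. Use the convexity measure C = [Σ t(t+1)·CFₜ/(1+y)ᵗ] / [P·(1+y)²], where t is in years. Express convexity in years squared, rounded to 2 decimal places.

With y = 0.024:
  t   CF        PV=CF/(1+0.024)^t    t·PV        t(t+1)·PV
  1       600.00       585.9375       585.9375       1,171.8750
  2       600.00       572.2046     1,144.4092       3,433.2275
  3     5,600.00     5,215.4064    15,646.2193      62,584.8770
  Σ                  6,373.5485    17,376.5659      67,189.9796
P = 6,373.5485.
Convexity = Σ t(t+1)·PV / [P·(1+y)²] = 67,189.9796 / (6,373.5485 × 1.048576) = 10.05364.

10.05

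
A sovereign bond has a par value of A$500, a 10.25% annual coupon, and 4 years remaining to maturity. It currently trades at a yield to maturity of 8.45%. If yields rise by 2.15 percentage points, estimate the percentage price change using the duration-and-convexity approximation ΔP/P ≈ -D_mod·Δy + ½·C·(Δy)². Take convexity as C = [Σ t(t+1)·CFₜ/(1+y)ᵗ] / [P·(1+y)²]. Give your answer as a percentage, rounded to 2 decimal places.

-6.60%

With y = 0.0845:
  t   CF        PV=CF/(1+0.0845)^t    t·PV        t(t+1)·PV
  1        51.25        47.2568        47.2568          94.5136
  2        51.25        43.5747        87.1495         261.4484
  3        51.25        40.1796       120.5387         482.1547
  4       551.25       398.5019     1,594.0075       7,970.0376
  Σ                    529.5130     1,848.9525       8,808.1544
P = 529.5130; D_Mac = 3.49180 yrs; D_mod = 3.21973 yrs; C = 14.14325.
Duration effect: -3.21973 × (+0.0215) = -0.069224
Convexity effect: 0.5 × 14.14325 × (0.0215)² = +0.0032689
ΔP/P ≈ -0.069224 + 0.0032689 = -0.065955 = -6.5955%.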